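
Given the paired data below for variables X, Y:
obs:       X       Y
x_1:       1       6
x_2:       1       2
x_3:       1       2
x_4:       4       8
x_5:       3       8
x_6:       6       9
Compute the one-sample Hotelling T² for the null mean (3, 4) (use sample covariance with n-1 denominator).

Step 1 — sample mean vector:
  mean(X) = (1 + 1 + 1 + 4 + 3 + 6) / 6 = 16/6 = 2.6667
  mean(Y) = (6 + 2 + 2 + 8 + 8 + 9) / 6 = 35/6 = 5.8333
  x̄ = (2.6667, 5.8333),  deviation x̄ - mu_0 = (2.6667, 5.8333) - (3, 4) = (-0.3333, 1.8333).

Step 2 — sample covariance matrix, S[i,j] = (1/(n-1)) · Σ_k (x_{k,i} - mean_i) · (x_{k,j} - mean_j), divisor n-1 = 5:
  S[X,X] = ((-1.6667)·(-1.6667) + (-1.6667)·(-1.6667) + (-1.6667)·(-1.6667) + (1.3333)·(1.3333) + (0.3333)·(0.3333) + (3.3333)·(3.3333)) / 5 = 21.3333/5 = 4.2667
  S[X,Y] = ((-1.6667)·(0.1667) + (-1.6667)·(-3.8333) + (-1.6667)·(-3.8333) + (1.3333)·(2.1667) + (0.3333)·(2.1667) + (3.3333)·(3.1667)) / 5 = 26.6667/5 = 5.3333
  S[Y,Y] = ((0.1667)·(0.1667) + (-3.8333)·(-3.8333) + (-3.8333)·(-3.8333) + (2.1667)·(2.1667) + (2.1667)·(2.1667) + (3.1667)·(3.1667)) / 5 = 48.8333/5 = 9.7667
  S = [[4.2667, 5.3333],
 [5.3333, 9.7667]].

Step 3 — invert S. det(S) = 4.2667·9.7667 - (5.3333)² = 13.2267.
  S^{-1} = (1/det) · [[d, -b], [-b, a]] = [[0.7384, -0.4032],
 [-0.4032, 0.3226]].

Step 4 — quadratic form (x̄ - mu_0)^T · S^{-1} · (x̄ - mu_0):
  S^{-1} · (x̄ - mu_0) = (-0.9854, 0.7258),
  (x̄ - mu_0)^T · [...] = (-0.3333)·(-0.9854) + (1.8333)·(0.7258) = 1.6591.

Step 5 — scale by n: T² = 6 · 1.6591 = 9.9546.

T² ≈ 9.9546


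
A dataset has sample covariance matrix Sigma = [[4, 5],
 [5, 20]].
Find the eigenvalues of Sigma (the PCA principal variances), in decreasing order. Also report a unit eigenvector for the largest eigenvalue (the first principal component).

Step 1 — characteristic polynomial of 2×2 Sigma:
  det(Sigma - λI) = λ² - trace · λ + det = 0.
  trace = 4 + 20 = 24, det = 4·20 - (5)² = 55.
Step 2 — discriminant:
  Δ = trace² - 4·det = 576 - 220 = 356.
Step 3 — eigenvalues:
  λ = (trace ± √Δ)/2 = (24 ± 18.868)/2,
  λ_1 = 21.434,  λ_2 = 2.566.

Step 4 — unit eigenvector for λ_1: solve (Sigma - λ_1 I)v = 0. First row:
  (4 - 21.434)·v_x + (5)·v_y = 0, i.e. (-17.434)·v_x + (5)·v_y = 0,
  so v ∝ (b, λ_1 - a) = (5, 17.434) = u.
  ||u|| = √((5)² + (17.434)²) = √(328.9437) ≈ 18.1368,
  v_1 = u/||u|| ≈ (0.2757, 0.9612) (||v_1|| = 1).

λ_1 = 21.434,  λ_2 = 2.566;  v_1 ≈ (0.2757, 0.9612)


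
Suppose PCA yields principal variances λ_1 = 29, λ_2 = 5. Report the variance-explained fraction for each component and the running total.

Step 1 — total variance = trace(Sigma) = Σ λ_i = 29 + 5 = 34.

Step 2 — fraction explained by component i = λ_i / Σ λ:
  PC1: 29/34 = 0.8529
  PC2: 5/34 = 0.1471

Step 3 — cumulative fraction after k components = (λ_1 + ... + λ_k) / Σ λ:
  k = 1: 29/34 = 0.8529
  k = 2: (29 + 5)/34 = 34/34 = 1

Summary (fraction, with percent):

explained: PC1 0.8529 (85.29%), PC2 0.1471 (14.71%);  cumulative: 0.8529, 1


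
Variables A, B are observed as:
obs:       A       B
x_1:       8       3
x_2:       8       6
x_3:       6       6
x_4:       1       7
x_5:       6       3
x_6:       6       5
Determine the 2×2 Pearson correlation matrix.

Step 1 — column means:
  mean(A) = (8 + 8 + 6 + 1 + 6 + 6) / 6 = 35/6 = 5.8333
  mean(B) = (3 + 6 + 6 + 7 + 3 + 5) / 6 = 30/6 = 5

Step 2 — sample variances and covariances s[i,j] = (1/(n-1)) · Σ_k (x_{k,i} - mean_i) · (x_{k,j} - mean_j), with n-1 = 5:
  s[A,A] = ((2.1667)·(2.1667) + (2.1667)·(2.1667) + (0.1667)·(0.1667) + (-4.8333)·(-4.8333) + (0.1667)·(0.1667) + (0.1667)·(0.1667)) / 5 = 32.8333/5 = 6.5667
  s[A,B] = ((2.1667)·(-2) + (2.1667)·(1) + (0.1667)·(1) + (-4.8333)·(2) + (0.1667)·(-2) + (0.1667)·(0)) / 5 = -12/5 = -2.4
  s[B,B] = ((-2)·(-2) + (1)·(1) + (1)·(1) + (2)·(2) + (-2)·(-2) + (0)·(0)) / 5 = 14/5 = 2.8
  Sample standard deviations s_i = √(s[i,i]):
  s(A) = √(6.5667) = 2.5626
  s(B) = √(2.8) = 1.6733

Step 3 — r_{ij} = s_{ij} / (s_i · s_j):
  r[A,A] = 1 (diagonal).
  r[A,B] = -2.4 / (2.5626 · 1.6733) = -2.4 / 4.288 = -0.5597
  r[B,B] = 1 (diagonal).

R is symmetric with unit diagonal. Assembling:

R = [[1, -0.5597],
 [-0.5597, 1]]


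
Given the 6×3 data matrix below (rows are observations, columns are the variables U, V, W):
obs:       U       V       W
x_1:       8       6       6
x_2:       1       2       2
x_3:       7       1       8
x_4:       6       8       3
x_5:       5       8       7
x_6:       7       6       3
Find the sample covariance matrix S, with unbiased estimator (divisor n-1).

Step 1 — column means:
  mean(U) = (8 + 1 + 7 + 6 + 5 + 7) / 6 = 34/6 = 5.6667
  mean(V) = (6 + 2 + 1 + 8 + 8 + 6) / 6 = 31/6 = 5.1667
  mean(W) = (6 + 2 + 8 + 3 + 7 + 3) / 6 = 29/6 = 4.8333

Step 2 — sample covariance S[i,j] = (1/(n-1)) · Σ_k (x_{k,i} - mean_i) · (x_{k,j} - mean_j), with n-1 = 5.
  S[U,U] = ((2.3333)·(2.3333) + (-4.6667)·(-4.6667) + (1.3333)·(1.3333) + (0.3333)·(0.3333) + (-0.6667)·(-0.6667) + (1.3333)·(1.3333)) / 5 = 31.3333/5 = 6.2667
  S[U,V] = ((2.3333)·(0.8333) + (-4.6667)·(-3.1667) + (1.3333)·(-4.1667) + (0.3333)·(2.8333) + (-0.6667)·(2.8333) + (1.3333)·(0.8333)) / 5 = 11.3333/5 = 2.2667
  S[U,W] = ((2.3333)·(1.1667) + (-4.6667)·(-2.8333) + (1.3333)·(3.1667) + (0.3333)·(-1.8333) + (-0.6667)·(2.1667) + (1.3333)·(-1.8333)) / 5 = 15.6667/5 = 3.1333
  S[V,V] = ((0.8333)·(0.8333) + (-3.1667)·(-3.1667) + (-4.1667)·(-4.1667) + (2.8333)·(2.8333) + (2.8333)·(2.8333) + (0.8333)·(0.8333)) / 5 = 44.8333/5 = 8.9667
  S[V,W] = ((0.8333)·(1.1667) + (-3.1667)·(-2.8333) + (-4.1667)·(3.1667) + (2.8333)·(-1.8333) + (2.8333)·(2.1667) + (0.8333)·(-1.8333)) / 5 = -3.8333/5 = -0.7667
  S[W,W] = ((1.1667)·(1.1667) + (-2.8333)·(-2.8333) + (3.1667)·(3.1667) + (-1.8333)·(-1.8333) + (2.1667)·(2.1667) + (-1.8333)·(-1.8333)) / 5 = 30.8333/5 = 6.1667

S is symmetric (S[j,i] = S[i,j]). Assembling:

S = [[6.2667, 2.2667, 3.1333],
 [2.2667, 8.9667, -0.7667],
 [3.1333, -0.7667, 6.1667]]


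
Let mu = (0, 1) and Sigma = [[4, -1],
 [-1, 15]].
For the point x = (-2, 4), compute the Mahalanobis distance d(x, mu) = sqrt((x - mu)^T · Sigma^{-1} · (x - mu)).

Step 1 — centre the observation: (x - mu) = (-2, 3).

Step 2 — invert Sigma. det(Sigma) = 4·15 - (-1)² = 59.
  Sigma^{-1} = (1/det) · [[d, -b], [-b, a]] = [[0.2542, 0.0169],
 [0.0169, 0.0678]].

Step 3 — form the quadratic (x - mu)^T · Sigma^{-1} · (x - mu):
  Sigma^{-1} · (x - mu) = (-0.4576, 0.1695).
  (x - mu)^T · [Sigma^{-1} · (x - mu)] = (-2)·(-0.4576) + (3)·(0.1695) = 1.4237.

Step 4 — take square root: d = √(1.4237) ≈ 1.1932.

d(x, mu) = √(1.4237) ≈ 1.1932


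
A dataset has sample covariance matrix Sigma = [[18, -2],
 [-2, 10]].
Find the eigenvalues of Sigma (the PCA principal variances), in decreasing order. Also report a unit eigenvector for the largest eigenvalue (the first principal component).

Step 1 — characteristic polynomial of 2×2 Sigma:
  det(Sigma - λI) = λ² - trace · λ + det = 0.
  trace = 18 + 10 = 28, det = 18·10 - (-2)² = 176.
Step 2 — discriminant:
  Δ = trace² - 4·det = 784 - 704 = 80.
Step 3 — eigenvalues:
  λ = (trace ± √Δ)/2 = (28 ± 8.9443)/2,
  λ_1 = 18.4721,  λ_2 = 9.5279.

Step 4 — unit eigenvector for λ_1: solve (Sigma - λ_1 I)v = 0. First row:
  (18 - 18.4721)·v_x + (-2)·v_y = 0, i.e. (-0.4721)·v_x + (-2)·v_y = 0,
  so v ∝ (b, λ_1 - a) = (-2, 0.4721); multiply by -1 so the first entry is positive: u = (2, -0.4721).
  ||u|| = √((2)² + (-0.4721)²) = √(4.2229) ≈ 2.055,
  v_1 = u/||u|| ≈ (0.9732, -0.2298) (||v_1|| = 1).

λ_1 = 18.4721,  λ_2 = 9.5279;  v_1 ≈ (0.9732, -0.2298)


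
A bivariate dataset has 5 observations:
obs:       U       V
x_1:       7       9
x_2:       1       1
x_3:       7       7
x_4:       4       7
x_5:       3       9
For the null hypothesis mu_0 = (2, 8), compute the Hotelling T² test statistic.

Step 1 — sample mean vector:
  mean(U) = (7 + 1 + 7 + 4 + 3) / 5 = 22/5 = 4.4
  mean(V) = (9 + 1 + 7 + 7 + 9) / 5 = 33/5 = 6.6
  x̄ = (4.4, 6.6),  deviation x̄ - mu_0 = (4.4, 6.6) - (2, 8) = (2.4, -1.4).

Step 2 — sample covariance matrix, S[i,j] = (1/(n-1)) · Σ_k (x_{k,i} - mean_i) · (x_{k,j} - mean_j), divisor n-1 = 4:
  S[U,U] = ((2.6)·(2.6) + (-3.4)·(-3.4) + (2.6)·(2.6) + (-0.4)·(-0.4) + (-1.4)·(-1.4)) / 4 = 27.2/4 = 6.8
  S[U,V] = ((2.6)·(2.4) + (-3.4)·(-5.6) + (2.6)·(0.4) + (-0.4)·(0.4) + (-1.4)·(2.4)) / 4 = 22.8/4 = 5.7
  S[V,V] = ((2.4)·(2.4) + (-5.6)·(-5.6) + (0.4)·(0.4) + (0.4)·(0.4) + (2.4)·(2.4)) / 4 = 43.2/4 = 10.8
  S = [[6.8, 5.7],
 [5.7, 10.8]].

Step 3 — invert S. det(S) = 6.8·10.8 - (5.7)² = 40.95.
  S^{-1} = (1/det) · [[d, -b], [-b, a]] = [[0.2637, -0.1392],
 [-0.1392, 0.1661]].

Step 4 — quadratic form (x̄ - mu_0)^T · S^{-1} · (x̄ - mu_0):
  S^{-1} · (x̄ - mu_0) = (0.8278, -0.5665),
  (x̄ - mu_0)^T · [...] = (2.4)·(0.8278) + (-1.4)·(-0.5665) = 2.78.

Step 5 — scale by n: T² = 5 · 2.78 = 13.8999.

T² ≈ 13.8999


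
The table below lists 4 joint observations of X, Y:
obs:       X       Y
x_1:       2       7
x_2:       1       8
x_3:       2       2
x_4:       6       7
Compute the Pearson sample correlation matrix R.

Step 1 — column means:
  mean(X) = (2 + 1 + 2 + 6) / 4 = 11/4 = 2.75
  mean(Y) = (7 + 8 + 2 + 7) / 4 = 24/4 = 6

Step 2 — sample variances and covariances s[i,j] = (1/(n-1)) · Σ_k (x_{k,i} - mean_i) · (x_{k,j} - mean_j), with n-1 = 3:
  s[X,X] = ((-0.75)·(-0.75) + (-1.75)·(-1.75) + (-0.75)·(-0.75) + (3.25)·(3.25)) / 3 = 14.75/3 = 4.9167
  s[X,Y] = ((-0.75)·(1) + (-1.75)·(2) + (-0.75)·(-4) + (3.25)·(1)) / 3 = 2/3 = 0.6667
  s[Y,Y] = ((1)·(1) + (2)·(2) + (-4)·(-4) + (1)·(1)) / 3 = 22/3 = 7.3333
  Sample standard deviations s_i = √(s[i,i]):
  s(X) = √(4.9167) = 2.2174
  s(Y) = √(7.3333) = 2.708

Step 3 — r_{ij} = s_{ij} / (s_i · s_j):
  r[X,X] = 1 (diagonal).
  r[X,Y] = 0.6667 / (2.2174 · 2.708) = 0.6667 / 6.0046 = 0.111
  r[Y,Y] = 1 (diagonal).

R is symmetric with unit diagonal. Assembling:

R = [[1, 0.111],
 [0.111, 1]]


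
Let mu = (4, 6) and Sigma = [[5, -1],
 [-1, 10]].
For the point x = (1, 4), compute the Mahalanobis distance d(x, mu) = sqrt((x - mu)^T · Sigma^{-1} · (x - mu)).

Step 1 — centre the observation: (x - mu) = (-3, -2).

Step 2 — invert Sigma. det(Sigma) = 5·10 - (-1)² = 49.
  Sigma^{-1} = (1/det) · [[d, -b], [-b, a]] = [[0.2041, 0.0204],
 [0.0204, 0.102]].

Step 3 — form the quadratic (x - mu)^T · Sigma^{-1} · (x - mu):
  Sigma^{-1} · (x - mu) = (-0.6531, -0.2653).
  (x - mu)^T · [Sigma^{-1} · (x - mu)] = (-3)·(-0.6531) + (-2)·(-0.2653) = 2.4898.

Step 4 — take square root: d = √(2.4898) ≈ 1.5779.

d(x, mu) = √(2.4898) ≈ 1.5779


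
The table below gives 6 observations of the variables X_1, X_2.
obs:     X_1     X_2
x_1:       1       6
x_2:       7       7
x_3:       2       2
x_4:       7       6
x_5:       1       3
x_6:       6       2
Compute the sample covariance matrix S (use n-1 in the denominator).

Step 1 — column means:
  mean(X_1) = (1 + 7 + 2 + 7 + 1 + 6) / 6 = 24/6 = 4
  mean(X_2) = (6 + 7 + 2 + 6 + 3 + 2) / 6 = 26/6 = 4.3333

Step 2 — sample covariance S[i,j] = (1/(n-1)) · Σ_k (x_{k,i} - mean_i) · (x_{k,j} - mean_j), with n-1 = 5.
  S[X_1,X_1] = ((-3)·(-3) + (3)·(3) + (-2)·(-2) + (3)·(3) + (-3)·(-3) + (2)·(2)) / 5 = 44/5 = 8.8
  S[X_1,X_2] = ((-3)·(1.6667) + (3)·(2.6667) + (-2)·(-2.3333) + (3)·(1.6667) + (-3)·(-1.3333) + (2)·(-2.3333)) / 5 = 12/5 = 2.4
  S[X_2,X_2] = ((1.6667)·(1.6667) + (2.6667)·(2.6667) + (-2.3333)·(-2.3333) + (1.6667)·(1.6667) + (-1.3333)·(-1.3333) + (-2.3333)·(-2.3333)) / 5 = 25.3333/5 = 5.0667

S is symmetric (S[j,i] = S[i,j]). Assembling:

S = [[8.8, 2.4],
 [2.4, 5.0667]]


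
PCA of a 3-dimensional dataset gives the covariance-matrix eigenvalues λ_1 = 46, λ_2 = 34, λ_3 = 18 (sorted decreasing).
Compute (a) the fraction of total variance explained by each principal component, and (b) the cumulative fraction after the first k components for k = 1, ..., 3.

Step 1 — total variance = trace(Sigma) = Σ λ_i = 46 + 34 + 18 = 98.

Step 2 — fraction explained by component i = λ_i / Σ λ:
  PC1: 46/98 = 0.4694
  PC2: 34/98 = 0.3469
  PC3: 18/98 = 0.1837

Step 3 — cumulative fraction after k components = (λ_1 + ... + λ_k) / Σ λ:
  k = 1: 46/98 = 0.4694
  k = 2: (46 + 34)/98 = 80/98 = 0.8163
  k = 3: (46 + 34 + 18)/98 = 98/98 = 1

Summary (fraction, with percent):

explained: PC1 0.4694 (46.94%), PC2 0.3469 (34.69%), PC3 0.1837 (18.37%);  cumulative: 0.4694, 0.8163, 1


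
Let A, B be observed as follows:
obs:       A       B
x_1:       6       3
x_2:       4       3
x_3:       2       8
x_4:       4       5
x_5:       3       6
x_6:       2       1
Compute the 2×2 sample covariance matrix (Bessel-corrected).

Step 1 — column means:
  mean(A) = (6 + 4 + 2 + 4 + 3 + 2) / 6 = 21/6 = 3.5
  mean(B) = (3 + 3 + 8 + 5 + 6 + 1) / 6 = 26/6 = 4.3333

Step 2 — sample covariance S[i,j] = (1/(n-1)) · Σ_k (x_{k,i} - mean_i) · (x_{k,j} - mean_j), with n-1 = 5.
  S[A,A] = ((2.5)·(2.5) + (0.5)·(0.5) + (-1.5)·(-1.5) + (0.5)·(0.5) + (-0.5)·(-0.5) + (-1.5)·(-1.5)) / 5 = 11.5/5 = 2.3
  S[A,B] = ((2.5)·(-1.3333) + (0.5)·(-1.3333) + (-1.5)·(3.6667) + (0.5)·(0.6667) + (-0.5)·(1.6667) + (-1.5)·(-3.3333)) / 5 = -5/5 = -1
  S[B,B] = ((-1.3333)·(-1.3333) + (-1.3333)·(-1.3333) + (3.6667)·(3.6667) + (0.6667)·(0.6667) + (1.6667)·(1.6667) + (-3.3333)·(-3.3333)) / 5 = 31.3333/5 = 6.2667

S is symmetric (S[j,i] = S[i,j]). Assembling:

S = [[2.3, -1],
 [-1, 6.2667]]


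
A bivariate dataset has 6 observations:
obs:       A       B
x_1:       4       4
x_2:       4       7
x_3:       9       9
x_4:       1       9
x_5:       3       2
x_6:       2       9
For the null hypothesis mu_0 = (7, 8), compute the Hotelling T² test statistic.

Step 1 — sample mean vector:
  mean(A) = (4 + 4 + 9 + 1 + 3 + 2) / 6 = 23/6 = 3.8333
  mean(B) = (4 + 7 + 9 + 9 + 2 + 9) / 6 = 40/6 = 6.6667
  x̄ = (3.8333, 6.6667),  deviation x̄ - mu_0 = (3.8333, 6.6667) - (7, 8) = (-3.1667, -1.3333).

Step 2 — sample covariance matrix, S[i,j] = (1/(n-1)) · Σ_k (x_{k,i} - mean_i) · (x_{k,j} - mean_j), divisor n-1 = 5:
  S[A,A] = ((0.1667)·(0.1667) + (0.1667)·(0.1667) + (5.1667)·(5.1667) + (-2.8333)·(-2.8333) + (-0.8333)·(-0.8333) + (-1.8333)·(-1.8333)) / 5 = 38.8333/5 = 7.7667
  S[A,B] = ((0.1667)·(-2.6667) + (0.1667)·(0.3333) + (5.1667)·(2.3333) + (-2.8333)·(2.3333) + (-0.8333)·(-4.6667) + (-1.8333)·(2.3333)) / 5 = 4.6667/5 = 0.9333
  S[B,B] = ((-2.6667)·(-2.6667) + (0.3333)·(0.3333) + (2.3333)·(2.3333) + (2.3333)·(2.3333) + (-4.6667)·(-4.6667) + (2.3333)·(2.3333)) / 5 = 45.3333/5 = 9.0667
  S = [[7.7667, 0.9333],
 [0.9333, 9.0667]].

Step 3 — invert S. det(S) = 7.7667·9.0667 - (0.9333)² = 69.5467.
  S^{-1} = (1/det) · [[d, -b], [-b, a]] = [[0.1304, -0.0134],
 [-0.0134, 0.1117]].

Step 4 — quadratic form (x̄ - mu_0)^T · S^{-1} · (x̄ - mu_0):
  S^{-1} · (x̄ - mu_0) = (-0.3949, -0.1064),
  (x̄ - mu_0)^T · [...] = (-3.1667)·(-0.3949) + (-1.3333)·(-0.1064) = 1.3925.

Step 5 — scale by n: T² = 6 · 1.3925 = 8.3551.

T² ≈ 8.3551


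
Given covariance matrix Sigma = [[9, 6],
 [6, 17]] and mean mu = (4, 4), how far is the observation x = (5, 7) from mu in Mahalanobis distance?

Step 1 — centre the observation: (x - mu) = (1, 3).

Step 2 — invert Sigma. det(Sigma) = 9·17 - (6)² = 117.
  Sigma^{-1} = (1/det) · [[d, -b], [-b, a]] = [[0.1453, -0.0513],
 [-0.0513, 0.0769]].

Step 3 — form the quadratic (x - mu)^T · Sigma^{-1} · (x - mu):
  Sigma^{-1} · (x - mu) = (-0.0085, 0.1795).
  (x - mu)^T · [Sigma^{-1} · (x - mu)] = (1)·(-0.0085) + (3)·(0.1795) = 0.5299.

Step 4 — take square root: d = √(0.5299) ≈ 0.728.

d(x, mu) = √(0.5299) ≈ 0.728


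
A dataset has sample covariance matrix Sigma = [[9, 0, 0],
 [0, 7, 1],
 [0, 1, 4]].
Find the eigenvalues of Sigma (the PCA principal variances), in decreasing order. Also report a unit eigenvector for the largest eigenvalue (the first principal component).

Step 1 — characteristic polynomial p(λ) = det(λI - Sigma) = λ³ - tr·λ² + c_1·λ - det, where tr = trace, c_1 = sum of the principal 2×2 minors, det = det(Sigma):
  tr = 9 + 7 + 4 = 20,
  c_1 = (9·7 - (0)²) + (9·4 - (0)²) + (7·4 - (1)²) = 63 + 36 + 27 = 126,
  det = 9·(7·4 - (1)²) - (0)·((0)·4 - (1)·(0)) + (0)·((0)·(1) - 7·(0)) = 9·(27) - (0)·(0) + (0)·(0) = 243.
  So p(λ) = λ³ - 20λ² + 126λ - 243.
Step 2 — look for an integer root (rational root theorem: any rational root is an integer divisor of 243). Testing λ = 9:
  p(9) = 729 - 1620 + 1134 - 243 = 0  ✓
  Dividing out (λ - 9): p(λ) = (λ - 9)(λ² - 11λ + 27).
Step 3 — remaining eigenvalues from the quadratic λ² - 11λ + 27 = 0:
  Δ = 11² - 4·27 = 121 - 108 = 13,  λ = (11 ± √13)/2 = (11 ± 3.6056)/2 ≈ 7.3028 or 3.6972.
  Sorted: λ_1 = 9,  λ_2 = 7.3028,  λ_3 = 3.6972  (check: sum = 20 = tr ✓).

Step 4 — unit eigenvector for λ_1 = 9: v spans the null space of (Sigma - λ_1 I), whose rows are
  r_1 = (0, 0, 0),  r_2 = (0, -2, 1),  r_3 = (0, 1, -5).
  v is orthogonal to every row, so take v ∝ r_2 × r_3 = ((-2)·(-5) - (1)·(1), (1)·(0) - (0)·(-5), (0)·(1) - (-2)·(0)) = (9, 0, 0).
  Rescale (divide by 9): u = (1, 0, 0).
  ||u|| = √((1)² + (0)² + (0)²) = √(1) = 1,  v_1 = u/||u|| ≈ (1, 0, 0) (||v_1|| = 1).

λ_1 = 9,  λ_2 = 7.3028,  λ_3 = 3.6972;  v_1 ≈ (1, 0, 0)


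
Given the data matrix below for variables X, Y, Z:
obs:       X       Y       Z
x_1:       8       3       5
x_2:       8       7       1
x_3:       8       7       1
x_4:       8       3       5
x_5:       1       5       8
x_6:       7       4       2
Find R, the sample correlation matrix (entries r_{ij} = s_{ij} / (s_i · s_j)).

Step 1 — column means:
  mean(X) = (8 + 8 + 8 + 8 + 1 + 7) / 6 = 40/6 = 6.6667
  mean(Y) = (3 + 7 + 7 + 3 + 5 + 4) / 6 = 29/6 = 4.8333
  mean(Z) = (5 + 1 + 1 + 5 + 8 + 2) / 6 = 22/6 = 3.6667

Step 2 — sample variances and covariances s[i,j] = (1/(n-1)) · Σ_k (x_{k,i} - mean_i) · (x_{k,j} - mean_j), with n-1 = 5:
  s[X,X] = ((1.3333)·(1.3333) + (1.3333)·(1.3333) + (1.3333)·(1.3333) + (1.3333)·(1.3333) + (-5.6667)·(-5.6667) + (0.3333)·(0.3333)) / 5 = 39.3333/5 = 7.8667
  s[X,Y] = ((1.3333)·(-1.8333) + (1.3333)·(2.1667) + (1.3333)·(2.1667) + (1.3333)·(-1.8333) + (-5.6667)·(0.1667) + (0.3333)·(-0.8333)) / 5 = -0.3333/5 = -0.0667
  s[X,Z] = ((1.3333)·(1.3333) + (1.3333)·(-2.6667) + (1.3333)·(-2.6667) + (1.3333)·(1.3333) + (-5.6667)·(4.3333) + (0.3333)·(-1.6667)) / 5 = -28.6667/5 = -5.7333
  s[Y,Y] = ((-1.8333)·(-1.8333) + (2.1667)·(2.1667) + (2.1667)·(2.1667) + (-1.8333)·(-1.8333) + (0.1667)·(0.1667) + (-0.8333)·(-0.8333)) / 5 = 16.8333/5 = 3.3667
  s[Y,Z] = ((-1.8333)·(1.3333) + (2.1667)·(-2.6667) + (2.1667)·(-2.6667) + (-1.8333)·(1.3333) + (0.1667)·(4.3333) + (-0.8333)·(-1.6667)) / 5 = -14.3333/5 = -2.8667
  s[Z,Z] = ((1.3333)·(1.3333) + (-2.6667)·(-2.6667) + (-2.6667)·(-2.6667) + (1.3333)·(1.3333) + (4.3333)·(4.3333) + (-1.6667)·(-1.6667)) / 5 = 39.3333/5 = 7.8667
  Sample standard deviations s_i = √(s[i,i]):
  s(X) = √(7.8667) = 2.8048
  s(Y) = √(3.3667) = 1.8348
  s(Z) = √(7.8667) = 2.8048

Step 3 — r_{ij} = s_{ij} / (s_i · s_j):
  r[X,X] = 1 (diagonal).
  r[X,Y] = -0.0667 / (2.8048 · 1.8348) = -0.0667 / 5.1463 = -0.013
  r[X,Z] = -5.7333 / (2.8048 · 2.8048) = -5.7333 / 7.8667 = -0.7288
  r[Y,Y] = 1 (diagonal).
  r[Y,Z] = -2.8667 / (1.8348 · 2.8048) = -2.8667 / 5.1463 = -0.557
  r[Z,Z] = 1 (diagonal).

R is symmetric with unit diagonal. Assembling:

R = [[1, -0.013, -0.7288],
 [-0.013, 1, -0.557],
 [-0.7288, -0.557, 1]]


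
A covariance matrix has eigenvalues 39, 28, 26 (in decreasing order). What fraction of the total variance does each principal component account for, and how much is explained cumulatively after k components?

Step 1 — total variance = trace(Sigma) = Σ λ_i = 39 + 28 + 26 = 93.

Step 2 — fraction explained by component i = λ_i / Σ λ:
  PC1: 39/93 = 0.4194
  PC2: 28/93 = 0.3011
  PC3: 26/93 = 0.2796

Step 3 — cumulative fraction after k components = (λ_1 + ... + λ_k) / Σ λ:
  k = 1: 39/93 = 0.4194
  k = 2: (39 + 28)/93 = 67/93 = 0.7204
  k = 3: (39 + 28 + 26)/93 = 93/93 = 1

Summary (fraction, with percent):

explained: PC1 0.4194 (41.94%), PC2 0.3011 (30.11%), PC3 0.2796 (27.96%);  cumulative: 0.4194, 0.7204, 1


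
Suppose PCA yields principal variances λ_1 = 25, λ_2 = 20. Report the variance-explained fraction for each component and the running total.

Step 1 — total variance = trace(Sigma) = Σ λ_i = 25 + 20 = 45.

Step 2 — fraction explained by component i = λ_i / Σ λ:
  PC1: 25/45 = 0.5556
  PC2: 20/45 = 0.4444

Step 3 — cumulative fraction after k components = (λ_1 + ... + λ_k) / Σ λ:
  k = 1: 25/45 = 0.5556
  k = 2: (25 + 20)/45 = 45/45 = 1

Summary (fraction, with percent):

explained: PC1 0.5556 (55.56%), PC2 0.4444 (44.44%);  cumulative: 0.5556, 1


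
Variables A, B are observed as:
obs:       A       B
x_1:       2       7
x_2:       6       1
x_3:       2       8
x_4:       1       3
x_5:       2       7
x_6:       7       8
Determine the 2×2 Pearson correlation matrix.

Step 1 — column means:
  mean(A) = (2 + 6 + 2 + 1 + 2 + 7) / 6 = 20/6 = 3.3333
  mean(B) = (7 + 1 + 8 + 3 + 7 + 8) / 6 = 34/6 = 5.6667

Step 2 — sample variances and covariances s[i,j] = (1/(n-1)) · Σ_k (x_{k,i} - mean_i) · (x_{k,j} - mean_j), with n-1 = 5:
  s[A,A] = ((-1.3333)·(-1.3333) + (2.6667)·(2.6667) + (-1.3333)·(-1.3333) + (-2.3333)·(-2.3333) + (-1.3333)·(-1.3333) + (3.6667)·(3.6667)) / 5 = 31.3333/5 = 6.2667
  s[A,B] = ((-1.3333)·(1.3333) + (2.6667)·(-4.6667) + (-1.3333)·(2.3333) + (-2.3333)·(-2.6667) + (-1.3333)·(1.3333) + (3.6667)·(2.3333)) / 5 = -4.3333/5 = -0.8667
  s[B,B] = ((1.3333)·(1.3333) + (-4.6667)·(-4.6667) + (2.3333)·(2.3333) + (-2.6667)·(-2.6667) + (1.3333)·(1.3333) + (2.3333)·(2.3333)) / 5 = 43.3333/5 = 8.6667
  Sample standard deviations s_i = √(s[i,i]):
  s(A) = √(6.2667) = 2.5033
  s(B) = √(8.6667) = 2.9439

Step 3 — r_{ij} = s_{ij} / (s_i · s_j):
  r[A,A] = 1 (diagonal).
  r[A,B] = -0.8667 / (2.5033 · 2.9439) = -0.8667 / 7.3696 = -0.1176
  r[B,B] = 1 (diagonal).

R is symmetric with unit diagonal. Assembling:

R = [[1, -0.1176],
 [-0.1176, 1]]


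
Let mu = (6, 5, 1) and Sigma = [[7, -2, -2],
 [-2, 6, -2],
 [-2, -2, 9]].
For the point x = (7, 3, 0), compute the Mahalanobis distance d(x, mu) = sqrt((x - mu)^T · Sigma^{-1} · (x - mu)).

Step 1 — centre the observation: (x - mu) = (1, -2, -1).

Step 2 — invert Sigma (cofactor / det for 3×3, or solve directly):
  Sigma^{-1} = [[0.1825, 0.0803, 0.0584],
 [0.0803, 0.2153, 0.0657],
 [0.0584, 0.0657, 0.1387]].

Step 3 — form the quadratic (x - mu)^T · Sigma^{-1} · (x - mu):
  Sigma^{-1} · (x - mu) = (-0.0365, -0.4161, -0.2117).
  (x - mu)^T · [Sigma^{-1} · (x - mu)] = (1)·(-0.0365) + (-2)·(-0.4161) + (-1)·(-0.2117) = 1.0073.

Step 4 — take square root: d = √(1.0073) ≈ 1.0036.

d(x, mu) = √(1.0073) ≈ 1.0036


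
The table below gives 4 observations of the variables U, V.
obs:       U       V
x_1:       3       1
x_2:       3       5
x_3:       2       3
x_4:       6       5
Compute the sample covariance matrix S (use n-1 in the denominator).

Step 1 — column means:
  mean(U) = (3 + 3 + 2 + 6) / 4 = 14/4 = 3.5
  mean(V) = (1 + 5 + 3 + 5) / 4 = 14/4 = 3.5

Step 2 — sample covariance S[i,j] = (1/(n-1)) · Σ_k (x_{k,i} - mean_i) · (x_{k,j} - mean_j), with n-1 = 3.
  S[U,U] = ((-0.5)·(-0.5) + (-0.5)·(-0.5) + (-1.5)·(-1.5) + (2.5)·(2.5)) / 3 = 9/3 = 3
  S[U,V] = ((-0.5)·(-2.5) + (-0.5)·(1.5) + (-1.5)·(-0.5) + (2.5)·(1.5)) / 3 = 5/3 = 1.6667
  S[V,V] = ((-2.5)·(-2.5) + (1.5)·(1.5) + (-0.5)·(-0.5) + (1.5)·(1.5)) / 3 = 11/3 = 3.6667

S is symmetric (S[j,i] = S[i,j]). Assembling:

S = [[3, 1.6667],
 [1.6667, 3.6667]]


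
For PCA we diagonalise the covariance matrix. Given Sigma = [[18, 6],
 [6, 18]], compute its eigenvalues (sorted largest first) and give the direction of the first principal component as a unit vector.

Step 1 — characteristic polynomial of 2×2 Sigma:
  det(Sigma - λI) = λ² - trace · λ + det = 0.
  trace = 18 + 18 = 36, det = 18·18 - (6)² = 288.
Step 2 — discriminant:
  Δ = trace² - 4·det = 1296 - 1152 = 144.
Step 3 — eigenvalues:
  λ = (trace ± √Δ)/2 = (36 ± 12)/2,
  λ_1 = 24,  λ_2 = 12.

Step 4 — unit eigenvector for λ_1: solve (Sigma - λ_1 I)v = 0. First row:
  (18 - 24)·v_x + (6)·v_y = 0, i.e. (-6)·v_x + (6)·v_y = 0,
  so v ∝ (b, λ_1 - a) = (6, 6) = u.
  ||u|| = √((6)² + (6)²) = √(72) ≈ 8.4853,
  v_1 = u/||u|| ≈ (0.7071, 0.7071) (||v_1|| = 1).

λ_1 = 24,  λ_2 = 12;  v_1 ≈ (0.7071, 0.7071)


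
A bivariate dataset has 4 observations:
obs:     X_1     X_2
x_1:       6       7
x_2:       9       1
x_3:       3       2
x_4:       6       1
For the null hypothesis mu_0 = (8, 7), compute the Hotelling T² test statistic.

Step 1 — sample mean vector:
  mean(X_1) = (6 + 9 + 3 + 6) / 4 = 24/4 = 6
  mean(X_2) = (7 + 1 + 2 + 1) / 4 = 11/4 = 2.75
  x̄ = (6, 2.75),  deviation x̄ - mu_0 = (6, 2.75) - (8, 7) = (-2, -4.25).

Step 2 — sample covariance matrix, S[i,j] = (1/(n-1)) · Σ_k (x_{k,i} - mean_i) · (x_{k,j} - mean_j), divisor n-1 = 3:
  S[X_1,X_1] = ((0)·(0) + (3)·(3) + (-3)·(-3) + (0)·(0)) / 3 = 18/3 = 6
  S[X_1,X_2] = ((0)·(4.25) + (3)·(-1.75) + (-3)·(-0.75) + (0)·(-1.75)) / 3 = -3/3 = -1
  S[X_2,X_2] = ((4.25)·(4.25) + (-1.75)·(-1.75) + (-0.75)·(-0.75) + (-1.75)·(-1.75)) / 3 = 24.75/3 = 8.25
  S = [[6, -1],
 [-1, 8.25]].

Step 3 — invert S. det(S) = 6·8.25 - (-1)² = 48.5.
  S^{-1} = (1/det) · [[d, -b], [-b, a]] = [[0.1701, 0.0206],
 [0.0206, 0.1237]].

Step 4 — quadratic form (x̄ - mu_0)^T · S^{-1} · (x̄ - mu_0):
  S^{-1} · (x̄ - mu_0) = (-0.4278, -0.567),
  (x̄ - mu_0)^T · [...] = (-2)·(-0.4278) + (-4.25)·(-0.567) = 3.2655.

Step 5 — scale by n: T² = 4 · 3.2655 = 13.0619.

T² ≈ 13.0619


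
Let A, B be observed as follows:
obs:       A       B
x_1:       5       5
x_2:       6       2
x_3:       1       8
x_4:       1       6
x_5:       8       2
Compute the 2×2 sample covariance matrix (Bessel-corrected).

Step 1 — column means:
  mean(A) = (5 + 6 + 1 + 1 + 8) / 5 = 21/5 = 4.2
  mean(B) = (5 + 2 + 8 + 6 + 2) / 5 = 23/5 = 4.6

Step 2 — sample covariance S[i,j] = (1/(n-1)) · Σ_k (x_{k,i} - mean_i) · (x_{k,j} - mean_j), with n-1 = 4.
  S[A,A] = ((0.8)·(0.8) + (1.8)·(1.8) + (-3.2)·(-3.2) + (-3.2)·(-3.2) + (3.8)·(3.8)) / 4 = 38.8/4 = 9.7
  S[A,B] = ((0.8)·(0.4) + (1.8)·(-2.6) + (-3.2)·(3.4) + (-3.2)·(1.4) + (3.8)·(-2.6)) / 4 = -29.6/4 = -7.4
  S[B,B] = ((0.4)·(0.4) + (-2.6)·(-2.6) + (3.4)·(3.4) + (1.4)·(1.4) + (-2.6)·(-2.6)) / 4 = 27.2/4 = 6.8

S is symmetric (S[j,i] = S[i,j]). Assembling:

S = [[9.7, -7.4],
 [-7.4, 6.8]]


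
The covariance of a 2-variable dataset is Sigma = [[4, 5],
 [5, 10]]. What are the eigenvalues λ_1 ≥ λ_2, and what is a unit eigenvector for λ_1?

Step 1 — characteristic polynomial of 2×2 Sigma:
  det(Sigma - λI) = λ² - trace · λ + det = 0.
  trace = 4 + 10 = 14, det = 4·10 - (5)² = 15.
Step 2 — discriminant:
  Δ = trace² - 4·det = 196 - 60 = 136.
Step 3 — eigenvalues:
  λ = (trace ± √Δ)/2 = (14 ± 11.6619)/2,
  λ_1 = 12.831,  λ_2 = 1.169.

Step 4 — unit eigenvector for λ_1: solve (Sigma - λ_1 I)v = 0. First row:
  (4 - 12.831)·v_x + (5)·v_y = 0, i.e. (-8.831)·v_x + (5)·v_y = 0,
  so v ∝ (b, λ_1 - a) = (5, 8.831) = u.
  ||u|| = √((5)² + (8.831)²) = √(102.9857) ≈ 10.1482,
  v_1 = u/||u|| ≈ (0.4927, 0.8702) (||v_1|| = 1).

λ_1 = 12.831,  λ_2 = 1.169;  v_1 ≈ (0.4927, 0.8702)


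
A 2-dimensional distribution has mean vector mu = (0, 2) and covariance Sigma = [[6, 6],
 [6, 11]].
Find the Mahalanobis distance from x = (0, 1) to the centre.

Step 1 — centre the observation: (x - mu) = (0, -1).

Step 2 — invert Sigma. det(Sigma) = 6·11 - (6)² = 30.
  Sigma^{-1} = (1/det) · [[d, -b], [-b, a]] = [[0.3667, -0.2],
 [-0.2, 0.2]].

Step 3 — form the quadratic (x - mu)^T · Sigma^{-1} · (x - mu):
  Sigma^{-1} · (x - mu) = (0.2, -0.2).
  (x - mu)^T · [Sigma^{-1} · (x - mu)] = (0)·(0.2) + (-1)·(-0.2) = 0.2.

Step 4 — take square root: d = √(0.2) ≈ 0.4472.

d(x, mu) = √(0.2) ≈ 0.4472


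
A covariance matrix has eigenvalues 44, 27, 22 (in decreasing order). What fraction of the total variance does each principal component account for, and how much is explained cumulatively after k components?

Step 1 — total variance = trace(Sigma) = Σ λ_i = 44 + 27 + 22 = 93.

Step 2 — fraction explained by component i = λ_i / Σ λ:
  PC1: 44/93 = 0.4731
  PC2: 27/93 = 0.2903
  PC3: 22/93 = 0.2366

Step 3 — cumulative fraction after k components = (λ_1 + ... + λ_k) / Σ λ:
  k = 1: 44/93 = 0.4731
  k = 2: (44 + 27)/93 = 71/93 = 0.7634
  k = 3: (44 + 27 + 22)/93 = 93/93 = 1

Summary (fraction, with percent):

explained: PC1 0.4731 (47.31%), PC2 0.2903 (29.03%), PC3 0.2366 (23.66%);  cumulative: 0.4731, 0.7634, 1


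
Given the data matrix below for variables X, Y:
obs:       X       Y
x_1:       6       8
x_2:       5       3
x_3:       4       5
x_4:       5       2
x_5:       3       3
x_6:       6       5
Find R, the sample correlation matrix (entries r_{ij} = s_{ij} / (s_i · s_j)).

Step 1 — column means:
  mean(X) = (6 + 5 + 4 + 5 + 3 + 6) / 6 = 29/6 = 4.8333
  mean(Y) = (8 + 3 + 5 + 2 + 3 + 5) / 6 = 26/6 = 4.3333

Step 2 — sample variances and covariances s[i,j] = (1/(n-1)) · Σ_k (x_{k,i} - mean_i) · (x_{k,j} - mean_j), with n-1 = 5:
  s[X,X] = ((1.1667)·(1.1667) + (0.1667)·(0.1667) + (-0.8333)·(-0.8333) + (0.1667)·(0.1667) + (-1.8333)·(-1.8333) + (1.1667)·(1.1667)) / 5 = 6.8333/5 = 1.3667
  s[X,Y] = ((1.1667)·(3.6667) + (0.1667)·(-1.3333) + (-0.8333)·(0.6667) + (0.1667)·(-2.3333) + (-1.8333)·(-1.3333) + (1.1667)·(0.6667)) / 5 = 6.3333/5 = 1.2667
  s[Y,Y] = ((3.6667)·(3.6667) + (-1.3333)·(-1.3333) + (0.6667)·(0.6667) + (-2.3333)·(-2.3333) + (-1.3333)·(-1.3333) + (0.6667)·(0.6667)) / 5 = 23.3333/5 = 4.6667
  Sample standard deviations s_i = √(s[i,i]):
  s(X) = √(1.3667) = 1.169
  s(Y) = √(4.6667) = 2.1602

Step 3 — r_{ij} = s_{ij} / (s_i · s_j):
  r[X,X] = 1 (diagonal).
  r[X,Y] = 1.2667 / (1.169 · 2.1602) = 1.2667 / 2.5254 = 0.5016
  r[Y,Y] = 1 (diagonal).

R is symmetric with unit diagonal. Assembling:

R = [[1, 0.5016],
 [0.5016, 1]]


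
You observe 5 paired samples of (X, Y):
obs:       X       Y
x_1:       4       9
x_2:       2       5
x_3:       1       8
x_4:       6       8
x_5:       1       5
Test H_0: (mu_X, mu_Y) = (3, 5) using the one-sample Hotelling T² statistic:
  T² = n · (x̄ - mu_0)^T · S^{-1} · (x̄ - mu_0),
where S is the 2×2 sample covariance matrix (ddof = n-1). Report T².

Step 1 — sample mean vector:
  mean(X) = (4 + 2 + 1 + 6 + 1) / 5 = 14/5 = 2.8
  mean(Y) = (9 + 5 + 8 + 8 + 5) / 5 = 35/5 = 7
  x̄ = (2.8, 7),  deviation x̄ - mu_0 = (2.8, 7) - (3, 5) = (-0.2, 2).

Step 2 — sample covariance matrix, S[i,j] = (1/(n-1)) · Σ_k (x_{k,i} - mean_i) · (x_{k,j} - mean_j), divisor n-1 = 4:
  S[X,X] = ((1.2)·(1.2) + (-0.8)·(-0.8) + (-1.8)·(-1.8) + (3.2)·(3.2) + (-1.8)·(-1.8)) / 4 = 18.8/4 = 4.7
  S[X,Y] = ((1.2)·(2) + (-0.8)·(-2) + (-1.8)·(1) + (3.2)·(1) + (-1.8)·(-2)) / 4 = 9/4 = 2.25
  S[Y,Y] = ((2)·(2) + (-2)·(-2) + (1)·(1) + (1)·(1) + (-2)·(-2)) / 4 = 14/4 = 3.5
  S = [[4.7, 2.25],
 [2.25, 3.5]].

Step 3 — invert S. det(S) = 4.7·3.5 - (2.25)² = 11.3875.
  S^{-1} = (1/det) · [[d, -b], [-b, a]] = [[0.3074, -0.1976],
 [-0.1976, 0.4127]].

Step 4 — quadratic form (x̄ - mu_0)^T · S^{-1} · (x̄ - mu_0):
  S^{-1} · (x̄ - mu_0) = (-0.4566, 0.865),
  (x̄ - mu_0)^T · [...] = (-0.2)·(-0.4566) + (2)·(0.865) = 1.8213.

Step 5 — scale by n: T² = 5 · 1.8213 = 9.1065.

T² ≈ 9.1065


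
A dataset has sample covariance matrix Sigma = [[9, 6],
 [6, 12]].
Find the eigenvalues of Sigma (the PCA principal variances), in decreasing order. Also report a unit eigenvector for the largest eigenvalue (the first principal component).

Step 1 — characteristic polynomial of 2×2 Sigma:
  det(Sigma - λI) = λ² - trace · λ + det = 0.
  trace = 9 + 12 = 21, det = 9·12 - (6)² = 72.
Step 2 — discriminant:
  Δ = trace² - 4·det = 441 - 288 = 153.
Step 3 — eigenvalues:
  λ = (trace ± √Δ)/2 = (21 ± 12.3693)/2,
  λ_1 = 16.6847,  λ_2 = 4.3153.

Step 4 — unit eigenvector for λ_1: solve (Sigma - λ_1 I)v = 0. First row:
  (9 - 16.6847)·v_x + (6)·v_y = 0, i.e. (-7.6847)·v_x + (6)·v_y = 0,
  so v ∝ (b, λ_1 - a) = (6, 7.6847) = u.
  ||u|| = √((6)² + (7.6847)²) = √(95.054) ≈ 9.7496,
  v_1 = u/||u|| ≈ (0.6154, 0.7882) (||v_1|| = 1).

λ_1 = 16.6847,  λ_2 = 4.3153;  v_1 ≈ (0.6154, 0.7882)


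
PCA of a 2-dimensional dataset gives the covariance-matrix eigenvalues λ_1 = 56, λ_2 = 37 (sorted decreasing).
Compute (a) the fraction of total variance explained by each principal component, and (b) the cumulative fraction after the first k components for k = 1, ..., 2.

Step 1 — total variance = trace(Sigma) = Σ λ_i = 56 + 37 = 93.

Step 2 — fraction explained by component i = λ_i / Σ λ:
  PC1: 56/93 = 0.6022
  PC2: 37/93 = 0.3978

Step 3 — cumulative fraction after k components = (λ_1 + ... + λ_k) / Σ λ:
  k = 1: 56/93 = 0.6022
  k = 2: (56 + 37)/93 = 93/93 = 1

Summary (fraction, with percent):

explained: PC1 0.6022 (60.22%), PC2 0.3978 (39.78%);  cumulative: 0.6022, 1


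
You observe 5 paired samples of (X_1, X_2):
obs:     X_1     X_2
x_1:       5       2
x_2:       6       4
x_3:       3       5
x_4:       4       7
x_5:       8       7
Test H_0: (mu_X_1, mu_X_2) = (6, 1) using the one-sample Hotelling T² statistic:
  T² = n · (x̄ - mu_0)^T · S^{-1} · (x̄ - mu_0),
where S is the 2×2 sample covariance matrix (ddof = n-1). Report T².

Step 1 — sample mean vector:
  mean(X_1) = (5 + 6 + 3 + 4 + 8) / 5 = 26/5 = 5.2
  mean(X_2) = (2 + 4 + 5 + 7 + 7) / 5 = 25/5 = 5
  x̄ = (5.2, 5),  deviation x̄ - mu_0 = (5.2, 5) - (6, 1) = (-0.8, 4).

Step 2 — sample covariance matrix, S[i,j] = (1/(n-1)) · Σ_k (x_{k,i} - mean_i) · (x_{k,j} - mean_j), divisor n-1 = 4:
  S[X_1,X_1] = ((-0.2)·(-0.2) + (0.8)·(0.8) + (-2.2)·(-2.2) + (-1.2)·(-1.2) + (2.8)·(2.8)) / 4 = 14.8/4 = 3.7
  S[X_1,X_2] = ((-0.2)·(-3) + (0.8)·(-1) + (-2.2)·(0) + (-1.2)·(2) + (2.8)·(2)) / 4 = 3/4 = 0.75
  S[X_2,X_2] = ((-3)·(-3) + (-1)·(-1) + (0)·(0) + (2)·(2) + (2)·(2)) / 4 = 18/4 = 4.5
  S = [[3.7, 0.75],
 [0.75, 4.5]].

Step 3 — invert S. det(S) = 3.7·4.5 - (0.75)² = 16.0875.
  S^{-1} = (1/det) · [[d, -b], [-b, a]] = [[0.2797, -0.0466],
 [-0.0466, 0.23]].

Step 4 — quadratic form (x̄ - mu_0)^T · S^{-1} · (x̄ - mu_0):
  S^{-1} · (x̄ - mu_0) = (-0.4103, 0.9573),
  (x̄ - mu_0)^T · [...] = (-0.8)·(-0.4103) + (4)·(0.9573) = 4.1573.

Step 5 — scale by n: T² = 5 · 4.1573 = 20.7863.

T² ≈ 20.7863


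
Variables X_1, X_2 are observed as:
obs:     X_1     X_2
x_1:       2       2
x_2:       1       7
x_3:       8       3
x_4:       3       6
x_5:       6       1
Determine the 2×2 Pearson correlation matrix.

Step 1 — column means:
  mean(X_1) = (2 + 1 + 8 + 3 + 6) / 5 = 20/5 = 4
  mean(X_2) = (2 + 7 + 3 + 6 + 1) / 5 = 19/5 = 3.8

Step 2 — sample variances and covariances s[i,j] = (1/(n-1)) · Σ_k (x_{k,i} - mean_i) · (x_{k,j} - mean_j), with n-1 = 4:
  s[X_1,X_1] = ((-2)·(-2) + (-3)·(-3) + (4)·(4) + (-1)·(-1) + (2)·(2)) / 4 = 34/4 = 8.5
  s[X_1,X_2] = ((-2)·(-1.8) + (-3)·(3.2) + (4)·(-0.8) + (-1)·(2.2) + (2)·(-2.8)) / 4 = -17/4 = -4.25
  s[X_2,X_2] = ((-1.8)·(-1.8) + (3.2)·(3.2) + (-0.8)·(-0.8) + (2.2)·(2.2) + (-2.8)·(-2.8)) / 4 = 26.8/4 = 6.7
  Sample standard deviations s_i = √(s[i,i]):
  s(X_1) = √(8.5) = 2.9155
  s(X_2) = √(6.7) = 2.5884

Step 3 — r_{ij} = s_{ij} / (s_i · s_j):
  r[X_1,X_1] = 1 (diagonal).
  r[X_1,X_2] = -4.25 / (2.9155 · 2.5884) = -4.25 / 7.5465 = -0.5632
  r[X_2,X_2] = 1 (diagonal).

R is symmetric with unit diagonal. Assembling:

R = [[1, -0.5632],
 [-0.5632, 1]]


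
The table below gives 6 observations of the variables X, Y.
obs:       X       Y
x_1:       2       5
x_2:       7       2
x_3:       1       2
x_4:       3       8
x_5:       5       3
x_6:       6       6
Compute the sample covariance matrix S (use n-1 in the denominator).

Step 1 — column means:
  mean(X) = (2 + 7 + 1 + 3 + 5 + 6) / 6 = 24/6 = 4
  mean(Y) = (5 + 2 + 2 + 8 + 3 + 6) / 6 = 26/6 = 4.3333

Step 2 — sample covariance S[i,j] = (1/(n-1)) · Σ_k (x_{k,i} - mean_i) · (x_{k,j} - mean_j), with n-1 = 5.
  S[X,X] = ((-2)·(-2) + (3)·(3) + (-3)·(-3) + (-1)·(-1) + (1)·(1) + (2)·(2)) / 5 = 28/5 = 5.6
  S[X,Y] = ((-2)·(0.6667) + (3)·(-2.3333) + (-3)·(-2.3333) + (-1)·(3.6667) + (1)·(-1.3333) + (2)·(1.6667)) / 5 = -3/5 = -0.6
  S[Y,Y] = ((0.6667)·(0.6667) + (-2.3333)·(-2.3333) + (-2.3333)·(-2.3333) + (3.6667)·(3.6667) + (-1.3333)·(-1.3333) + (1.6667)·(1.6667)) / 5 = 29.3333/5 = 5.8667

S is symmetric (S[j,i] = S[i,j]). Assembling:

S = [[5.6, -0.6],
 [-0.6, 5.8667]]


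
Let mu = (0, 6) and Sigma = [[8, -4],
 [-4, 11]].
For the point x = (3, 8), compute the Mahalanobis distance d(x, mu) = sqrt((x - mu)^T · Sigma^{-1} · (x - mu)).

Step 1 — centre the observation: (x - mu) = (3, 2).

Step 2 — invert Sigma. det(Sigma) = 8·11 - (-4)² = 72.
  Sigma^{-1} = (1/det) · [[d, -b], [-b, a]] = [[0.1528, 0.0556],
 [0.0556, 0.1111]].

Step 3 — form the quadratic (x - mu)^T · Sigma^{-1} · (x - mu):
  Sigma^{-1} · (x - mu) = (0.5694, 0.3889).
  (x - mu)^T · [Sigma^{-1} · (x - mu)] = (3)·(0.5694) + (2)·(0.3889) = 2.4861.

Step 4 — take square root: d = √(2.4861) ≈ 1.5767.

d(x, mu) = √(2.4861) ≈ 1.5767


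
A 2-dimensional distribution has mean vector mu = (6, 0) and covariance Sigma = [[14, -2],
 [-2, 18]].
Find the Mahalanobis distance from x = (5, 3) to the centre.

Step 1 — centre the observation: (x - mu) = (-1, 3).

Step 2 — invert Sigma. det(Sigma) = 14·18 - (-2)² = 248.
  Sigma^{-1} = (1/det) · [[d, -b], [-b, a]] = [[0.0726, 0.0081],
 [0.0081, 0.0565]].

Step 3 — form the quadratic (x - mu)^T · Sigma^{-1} · (x - mu):
  Sigma^{-1} · (x - mu) = (-0.0484, 0.1613).
  (x - mu)^T · [Sigma^{-1} · (x - mu)] = (-1)·(-0.0484) + (3)·(0.1613) = 0.5323.

Step 4 — take square root: d = √(0.5323) ≈ 0.7296.

d(x, mu) = √(0.5323) ≈ 0.7296


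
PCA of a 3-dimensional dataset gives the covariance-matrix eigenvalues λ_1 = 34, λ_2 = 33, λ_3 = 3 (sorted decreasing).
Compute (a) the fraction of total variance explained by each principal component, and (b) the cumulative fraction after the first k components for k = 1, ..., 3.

Step 1 — total variance = trace(Sigma) = Σ λ_i = 34 + 33 + 3 = 70.

Step 2 — fraction explained by component i = λ_i / Σ λ:
  PC1: 34/70 = 0.4857
  PC2: 33/70 = 0.4714
  PC3: 3/70 = 0.0429

Step 3 — cumulative fraction after k components = (λ_1 + ... + λ_k) / Σ λ:
  k = 1: 34/70 = 0.4857
  k = 2: (34 + 33)/70 = 67/70 = 0.9571
  k = 3: (34 + 33 + 3)/70 = 70/70 = 1

Summary (fraction, with percent):

explained: PC1 0.4857 (48.57%), PC2 0.4714 (47.14%), PC3 0.0429 (4.29%);  cumulative: 0.4857, 0.9571, 1


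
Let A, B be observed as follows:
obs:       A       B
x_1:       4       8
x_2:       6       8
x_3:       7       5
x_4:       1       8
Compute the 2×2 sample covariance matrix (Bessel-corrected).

Step 1 — column means:
  mean(A) = (4 + 6 + 7 + 1) / 4 = 18/4 = 4.5
  mean(B) = (8 + 8 + 5 + 8) / 4 = 29/4 = 7.25

Step 2 — sample covariance S[i,j] = (1/(n-1)) · Σ_k (x_{k,i} - mean_i) · (x_{k,j} - mean_j), with n-1 = 3.
  S[A,A] = ((-0.5)·(-0.5) + (1.5)·(1.5) + (2.5)·(2.5) + (-3.5)·(-3.5)) / 3 = 21/3 = 7
  S[A,B] = ((-0.5)·(0.75) + (1.5)·(0.75) + (2.5)·(-2.25) + (-3.5)·(0.75)) / 3 = -7.5/3 = -2.5
  S[B,B] = ((0.75)·(0.75) + (0.75)·(0.75) + (-2.25)·(-2.25) + (0.75)·(0.75)) / 3 = 6.75/3 = 2.25

S is symmetric (S[j,i] = S[i,j]). Assembling:

S = [[7, -2.5],
 [-2.5, 2.25]]


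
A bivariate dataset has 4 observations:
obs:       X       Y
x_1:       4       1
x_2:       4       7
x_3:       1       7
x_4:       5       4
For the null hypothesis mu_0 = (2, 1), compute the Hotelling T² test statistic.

Step 1 — sample mean vector:
  mean(X) = (4 + 4 + 1 + 5) / 4 = 14/4 = 3.5
  mean(Y) = (1 + 7 + 7 + 4) / 4 = 19/4 = 4.75
  x̄ = (3.5, 4.75),  deviation x̄ - mu_0 = (3.5, 4.75) - (2, 1) = (1.5, 3.75).

Step 2 — sample covariance matrix, S[i,j] = (1/(n-1)) · Σ_k (x_{k,i} - mean_i) · (x_{k,j} - mean_j), divisor n-1 = 3:
  S[X,X] = ((0.5)·(0.5) + (0.5)·(0.5) + (-2.5)·(-2.5) + (1.5)·(1.5)) / 3 = 9/3 = 3
  S[X,Y] = ((0.5)·(-3.75) + (0.5)·(2.25) + (-2.5)·(2.25) + (1.5)·(-0.75)) / 3 = -7.5/3 = -2.5
  S[Y,Y] = ((-3.75)·(-3.75) + (2.25)·(2.25) + (2.25)·(2.25) + (-0.75)·(-0.75)) / 3 = 24.75/3 = 8.25
  S = [[3, -2.5],
 [-2.5, 8.25]].

Step 3 — invert S. det(S) = 3·8.25 - (-2.5)² = 18.5.
  S^{-1} = (1/det) · [[d, -b], [-b, a]] = [[0.4459, 0.1351],
 [0.1351, 0.1622]].

Step 4 — quadratic form (x̄ - mu_0)^T · S^{-1} · (x̄ - mu_0):
  S^{-1} · (x̄ - mu_0) = (1.1757, 0.8108),
  (x̄ - mu_0)^T · [...] = (1.5)·(1.1757) + (3.75)·(0.8108) = 4.8041.

Step 5 — scale by n: T² = 4 · 4.8041 = 19.2162.

T² ≈ 19.2162
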